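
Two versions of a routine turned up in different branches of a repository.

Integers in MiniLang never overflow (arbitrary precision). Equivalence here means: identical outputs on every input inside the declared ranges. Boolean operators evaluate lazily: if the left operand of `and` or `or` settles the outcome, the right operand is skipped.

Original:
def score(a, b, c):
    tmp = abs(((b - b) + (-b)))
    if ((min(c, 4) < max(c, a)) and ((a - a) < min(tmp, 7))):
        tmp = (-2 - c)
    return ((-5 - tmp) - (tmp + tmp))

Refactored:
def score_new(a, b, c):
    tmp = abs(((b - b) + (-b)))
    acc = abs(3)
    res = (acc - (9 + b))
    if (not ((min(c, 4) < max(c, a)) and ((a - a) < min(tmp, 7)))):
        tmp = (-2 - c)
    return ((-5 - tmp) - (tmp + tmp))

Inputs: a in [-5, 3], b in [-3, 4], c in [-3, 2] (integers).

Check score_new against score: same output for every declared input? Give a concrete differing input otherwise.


On input a=-5, b=-3, c=-3, score returns -14 while score_new returns -8.
verdict: not equivalent; witness: a=-5, b=-3, c=-3


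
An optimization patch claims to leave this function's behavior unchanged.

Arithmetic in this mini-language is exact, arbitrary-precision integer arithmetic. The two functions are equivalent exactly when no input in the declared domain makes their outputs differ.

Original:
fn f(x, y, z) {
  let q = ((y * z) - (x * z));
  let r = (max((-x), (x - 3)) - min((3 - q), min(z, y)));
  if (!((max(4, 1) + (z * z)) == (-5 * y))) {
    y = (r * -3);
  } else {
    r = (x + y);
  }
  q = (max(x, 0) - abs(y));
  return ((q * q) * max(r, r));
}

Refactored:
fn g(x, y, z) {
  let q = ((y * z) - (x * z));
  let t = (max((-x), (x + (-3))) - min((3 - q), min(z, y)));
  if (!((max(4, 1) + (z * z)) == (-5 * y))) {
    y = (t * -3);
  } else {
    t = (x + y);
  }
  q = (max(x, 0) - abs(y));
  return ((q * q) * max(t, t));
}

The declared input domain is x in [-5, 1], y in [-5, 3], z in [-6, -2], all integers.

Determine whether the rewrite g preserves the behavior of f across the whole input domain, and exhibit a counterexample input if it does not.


This is a faithful refactor — local variable names differ, arithmetic usage differs, but the computed results match everywhere.
Tracing x=-4, y=3, z=-3: f: q becomes -21; next r becomes 7; next (!((max(4, 1) + (z * z)) == (-5 * y))) evaluates to true; next y becomes -21; next q becomes -21; next final value 3087 | g: q becomes -21; next t becomes 7; next (!((max(4, 1) + (z * z)) == (-5 * y))) evaluates to true; next y becomes -21; next q becomes -21; next final value 3087 — matching result 3087.
Across all 315 domain points the two functions coincide.
verdict: equivalent


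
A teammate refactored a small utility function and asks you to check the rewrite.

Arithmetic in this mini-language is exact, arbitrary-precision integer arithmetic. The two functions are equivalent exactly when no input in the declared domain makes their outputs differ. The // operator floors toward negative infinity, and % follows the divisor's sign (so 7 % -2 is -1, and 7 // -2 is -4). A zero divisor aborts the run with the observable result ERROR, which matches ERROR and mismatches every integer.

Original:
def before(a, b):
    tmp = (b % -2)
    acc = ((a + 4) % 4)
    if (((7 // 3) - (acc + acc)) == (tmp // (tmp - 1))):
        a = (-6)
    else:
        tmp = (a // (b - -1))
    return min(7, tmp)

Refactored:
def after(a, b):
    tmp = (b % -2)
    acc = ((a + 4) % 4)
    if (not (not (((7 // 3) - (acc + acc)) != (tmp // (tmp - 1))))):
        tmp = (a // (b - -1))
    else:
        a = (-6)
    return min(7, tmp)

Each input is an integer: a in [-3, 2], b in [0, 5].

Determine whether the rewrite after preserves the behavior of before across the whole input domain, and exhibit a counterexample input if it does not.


Behavior is preserved: although boolean connective usage differs; and comparison usage differs, the outputs never diverge.
Tracing a=1, b=5: before: tmp := -1 | acc := 1 | (((7 // 3) - (acc + acc)) == (tmp // (tmp - 1))): true | a := -6 | result -1 | after: tmp := -1 | acc := 1 | (not (not (((7 // 3) - (acc + acc)) != (tmp // (tmp - 1))))): false | a := -6 | result -1 — matching result -1.
Sweeping the whole domain (36 inputs) finds no disagreement.
verdict: equivalent


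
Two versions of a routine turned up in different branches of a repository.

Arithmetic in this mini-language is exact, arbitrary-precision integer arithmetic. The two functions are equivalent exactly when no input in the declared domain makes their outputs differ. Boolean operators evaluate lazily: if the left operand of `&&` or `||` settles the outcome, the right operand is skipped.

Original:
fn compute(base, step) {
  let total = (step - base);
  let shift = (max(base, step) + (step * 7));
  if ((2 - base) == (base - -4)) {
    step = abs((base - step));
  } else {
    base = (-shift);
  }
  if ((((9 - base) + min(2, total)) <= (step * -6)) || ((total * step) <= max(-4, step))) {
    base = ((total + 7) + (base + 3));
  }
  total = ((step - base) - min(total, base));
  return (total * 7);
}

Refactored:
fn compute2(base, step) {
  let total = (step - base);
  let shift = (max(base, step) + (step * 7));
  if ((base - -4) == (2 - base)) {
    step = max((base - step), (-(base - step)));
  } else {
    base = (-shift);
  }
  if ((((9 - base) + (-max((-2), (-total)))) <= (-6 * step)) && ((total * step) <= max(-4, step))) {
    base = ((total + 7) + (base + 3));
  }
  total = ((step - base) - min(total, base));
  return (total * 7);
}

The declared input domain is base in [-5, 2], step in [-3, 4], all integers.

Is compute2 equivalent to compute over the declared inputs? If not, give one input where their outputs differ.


On input base=-5, step=0, compute returns -140 while compute2 returns 0.
verdict: not equivalent; witness: base=-5, step=0


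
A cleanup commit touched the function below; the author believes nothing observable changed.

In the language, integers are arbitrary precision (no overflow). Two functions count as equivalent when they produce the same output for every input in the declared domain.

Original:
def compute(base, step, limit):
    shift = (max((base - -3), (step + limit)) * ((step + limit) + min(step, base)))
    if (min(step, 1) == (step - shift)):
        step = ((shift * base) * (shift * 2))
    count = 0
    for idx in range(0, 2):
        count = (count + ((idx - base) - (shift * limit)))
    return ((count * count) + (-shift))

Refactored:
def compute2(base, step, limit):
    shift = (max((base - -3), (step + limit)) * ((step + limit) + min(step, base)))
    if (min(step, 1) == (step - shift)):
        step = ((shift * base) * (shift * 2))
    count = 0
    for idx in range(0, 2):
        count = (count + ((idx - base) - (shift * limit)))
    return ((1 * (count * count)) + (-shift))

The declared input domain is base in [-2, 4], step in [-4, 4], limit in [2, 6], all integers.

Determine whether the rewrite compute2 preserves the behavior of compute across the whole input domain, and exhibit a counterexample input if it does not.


Changes here: constant usage differs, and arithmetic usage differs; the full 315-point sweep finds no disagreement.
verdict: equivalent


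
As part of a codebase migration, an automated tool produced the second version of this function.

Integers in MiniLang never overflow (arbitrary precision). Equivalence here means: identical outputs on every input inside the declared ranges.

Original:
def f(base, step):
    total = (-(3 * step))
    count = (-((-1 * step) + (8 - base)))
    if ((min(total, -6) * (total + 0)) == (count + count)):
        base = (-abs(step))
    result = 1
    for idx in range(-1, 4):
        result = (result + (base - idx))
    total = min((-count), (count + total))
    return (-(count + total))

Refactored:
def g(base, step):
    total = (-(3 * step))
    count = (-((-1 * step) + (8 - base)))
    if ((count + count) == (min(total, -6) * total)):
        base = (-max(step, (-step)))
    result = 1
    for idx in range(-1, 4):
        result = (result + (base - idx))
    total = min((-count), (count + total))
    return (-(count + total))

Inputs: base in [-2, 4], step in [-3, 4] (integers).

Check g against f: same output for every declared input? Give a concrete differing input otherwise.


Reading the diff, among the changes: min/max/abs usage differs, and constant usage differs, and arithmetic usage differs.
One worked example (base=2, step=-1) — f: total=3, then count=-7, then ((min(total, -6) * (total + 0)) == (count + count)) is false, then result=1, then (idx=-1), then result=4, then (idx=0), then result=6, then (idx=1), then result=7, then (idx=2), then result=7, then (idx=3), then result=6, then total=-4, then returns 11; g: total=3, then count=-7, then ((count + count) == (min(total, -6) * total)) is false, then result=1, then (idx=-1), then result=4, then (idx=0), then result=6, then (idx=1), then result=7, then (idx=2), then result=7, then (idx=3), then result=6, then total=-4, then returns 11; agreement on 11.
An exhaustive pass over the 56 declared inputs shows identical outputs.
verdict: equivalent


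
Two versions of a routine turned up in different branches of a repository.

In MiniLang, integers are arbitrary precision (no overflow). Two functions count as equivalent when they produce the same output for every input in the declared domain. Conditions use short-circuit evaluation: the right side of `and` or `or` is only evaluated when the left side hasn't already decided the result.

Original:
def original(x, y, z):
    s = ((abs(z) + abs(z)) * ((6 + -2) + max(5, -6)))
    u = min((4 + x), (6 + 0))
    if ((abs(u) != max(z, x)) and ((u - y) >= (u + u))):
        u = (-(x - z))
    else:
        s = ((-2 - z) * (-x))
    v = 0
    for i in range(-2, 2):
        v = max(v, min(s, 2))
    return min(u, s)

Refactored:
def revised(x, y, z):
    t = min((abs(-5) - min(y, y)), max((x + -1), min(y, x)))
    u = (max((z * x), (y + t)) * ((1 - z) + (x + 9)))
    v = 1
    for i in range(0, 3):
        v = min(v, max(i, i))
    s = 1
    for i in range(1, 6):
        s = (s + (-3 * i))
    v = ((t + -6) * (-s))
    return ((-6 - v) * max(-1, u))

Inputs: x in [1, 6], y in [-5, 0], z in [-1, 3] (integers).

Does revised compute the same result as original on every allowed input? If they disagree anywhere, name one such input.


The rewrite breaks on x=1, y=-5, z=-1, where the results are -2 and -258.
original: s becomes 18; next u becomes 5; next ((abs(u) != max(z, x)) and ((u - y) >= (u + u))) evaluates to true; next u becomes -2; next v becomes 0; next at i=-2:; next v becomes 2; next at i=-1:; next v becomes 2; next at i=0:; next v becomes 2; next at i=1:; next v becomes 2; next final value -2
revised: t becomes 0; next u becomes -12; next v becomes 1; next at i=0:; next v becomes 0; next at i=1:; next v becomes 0; next at i=2:; next v becomes 0; next s becomes 1; next at i=1:; next s becomes -2; next at i=2:; next s becomes -8; next at i=3:; next s becomes -17; next at i=4:; next s becomes -29; next at i=5:; next s becomes -44; next v becomes -264; next final value -258
verdict: not equivalent; witness: x=1, y=-5, z=-1


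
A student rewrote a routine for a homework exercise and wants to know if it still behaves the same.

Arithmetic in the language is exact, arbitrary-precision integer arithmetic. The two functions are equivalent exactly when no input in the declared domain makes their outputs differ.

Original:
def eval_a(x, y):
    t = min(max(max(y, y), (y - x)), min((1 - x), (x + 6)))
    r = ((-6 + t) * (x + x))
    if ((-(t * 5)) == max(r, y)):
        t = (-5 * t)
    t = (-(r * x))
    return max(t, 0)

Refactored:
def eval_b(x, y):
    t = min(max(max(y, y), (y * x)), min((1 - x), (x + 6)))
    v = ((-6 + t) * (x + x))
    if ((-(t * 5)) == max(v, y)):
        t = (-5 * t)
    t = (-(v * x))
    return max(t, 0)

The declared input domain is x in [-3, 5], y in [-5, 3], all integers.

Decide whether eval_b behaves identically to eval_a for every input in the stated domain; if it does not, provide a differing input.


Run the pair on x=-3, y=-5.
eval_a: t = -2; r = 48; ((-(t * 5)) == max(r, y)) -> false; t = 144; return 144
eval_b: t = 3; v = 18; ((-(t * 5)) == max(v, y)) -> false; t = 54; return 54
144 and 54 differ, so these are not the same function on this domain.
verdict: not equivalent; witness: x=-3, y=-5


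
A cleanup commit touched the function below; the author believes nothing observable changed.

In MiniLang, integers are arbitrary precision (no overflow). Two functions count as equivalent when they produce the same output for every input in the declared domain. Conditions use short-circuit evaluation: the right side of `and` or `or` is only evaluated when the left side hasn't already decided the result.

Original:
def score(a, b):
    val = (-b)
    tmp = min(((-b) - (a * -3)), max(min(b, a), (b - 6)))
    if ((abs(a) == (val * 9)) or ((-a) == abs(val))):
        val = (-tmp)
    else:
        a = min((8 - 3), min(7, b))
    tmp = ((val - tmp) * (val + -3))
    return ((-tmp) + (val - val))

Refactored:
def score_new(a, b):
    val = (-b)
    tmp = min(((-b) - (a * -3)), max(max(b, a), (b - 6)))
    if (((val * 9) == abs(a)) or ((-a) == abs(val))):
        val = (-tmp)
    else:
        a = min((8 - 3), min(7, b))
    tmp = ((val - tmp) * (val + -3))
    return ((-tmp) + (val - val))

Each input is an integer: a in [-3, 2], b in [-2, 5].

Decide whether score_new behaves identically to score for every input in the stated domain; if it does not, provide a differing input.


Take a=-1, b=-2.
score: val becomes 2; next tmp becomes -2; next ((abs(a) == (val * 9)) or ((-a) == abs(val))) evaluates to false; next a becomes -2; next tmp becomes -4; next final value 4
score_new: val becomes 2; next tmp becomes -1; next (((val * 9) == abs(a)) or ((-a) == abs(val))) evaluates to false; next a becomes -2; next tmp becomes -3; next final value 3
4 != 3, so the rewrite changes behavior.
verdict: not equivalent; witness: a=-1, b=-2


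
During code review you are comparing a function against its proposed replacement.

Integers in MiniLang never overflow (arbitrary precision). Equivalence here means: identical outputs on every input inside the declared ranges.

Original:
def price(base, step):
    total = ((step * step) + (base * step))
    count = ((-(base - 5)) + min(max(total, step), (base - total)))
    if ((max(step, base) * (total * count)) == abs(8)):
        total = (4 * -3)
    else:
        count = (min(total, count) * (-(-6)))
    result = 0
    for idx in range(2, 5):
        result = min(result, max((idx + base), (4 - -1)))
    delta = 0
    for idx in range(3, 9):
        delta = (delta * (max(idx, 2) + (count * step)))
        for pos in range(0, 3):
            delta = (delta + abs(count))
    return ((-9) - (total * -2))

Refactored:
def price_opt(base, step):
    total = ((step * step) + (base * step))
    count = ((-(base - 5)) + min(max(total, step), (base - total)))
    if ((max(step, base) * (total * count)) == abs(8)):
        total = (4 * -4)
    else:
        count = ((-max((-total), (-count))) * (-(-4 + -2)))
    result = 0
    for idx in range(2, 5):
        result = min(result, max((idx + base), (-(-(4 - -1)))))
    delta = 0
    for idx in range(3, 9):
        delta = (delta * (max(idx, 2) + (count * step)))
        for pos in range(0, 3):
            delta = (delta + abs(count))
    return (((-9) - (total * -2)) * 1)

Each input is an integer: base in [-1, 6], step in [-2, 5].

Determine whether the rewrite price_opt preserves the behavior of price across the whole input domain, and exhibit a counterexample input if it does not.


The rewrite breaks on base=0, step=2, where the results are -33 and -41.
price: total becomes 4; next count becomes 1; next ((max(step, base) * (total * count)) == abs(8)) evaluates to true; next total becomes -12; next result becomes 0; next at idx=2:; next result becomes 0; next at idx=3:; next result becomes 0; next at idx=4:; next result becomes 0; next delta becomes 0; next at idx=3:; next delta becomes 0; next at pos=0:; next delta becomes 1; next at pos=1:; next delta becomes 2; next at pos=2:; next delta becomes 3; next at idx=4:; next delta becomes 18; next at pos=0:; next delta becomes 19; next at pos=1:; next delta becomes 20; next at pos=2:; next delta becomes 21; next at idx=5:; next delta becomes 147; next at pos=0:; next delta becomes 148; next at pos=1:; next delta becomes 149; next at pos=2:; next delta becomes 150; next at idx=6:; next delta becomes 1200; next at pos=0:; next delta becomes 1201; next at pos=1:; next delta becomes 1202; next at pos=2:; next delta becomes 1203; next at idx=7:; next delta becomes 10827; next at pos=0:; next delta becomes 10828; next at pos=1:; next delta becomes 10829; next at pos=2:; next delta becomes 10830; next at idx=8:; next delta becomes 108300; next at pos=0:; next delta becomes 108301; next at pos=1:; next delta becomes 108302; next at pos=2:; next delta becomes 108303; next final value -33
price_opt: total becomes 4; next count becomes 1; next ((max(step, base) * (total * count)) == abs(8)) evaluates to true; next total becomes -16; next result becomes 0; next at idx=2:; next result becomes 0; next at idx=3:; next result becomes 0; next at idx=4:; next result becomes 0; next delta becomes 0; next at idx=3:; next delta becomes 0; next at pos=0:; next delta becomes 1; next at pos=1:; next delta becomes 2; next at pos=2:; next delta becomes 3; next at idx=4:; next delta becomes 18; next at pos=0:; next delta becomes 19; next at pos=1:; next delta becomes 20; next at pos=2:; next delta becomes 21; next at idx=5:; next delta becomes 147; next at pos=0:; next delta becomes 148; next at pos=1:; next delta becomes 149; next at pos=2:; next delta becomes 150; next at idx=6:; next delta becomes 1200; next at pos=0:; next delta becomes 1201; next at pos=1:; next delta becomes 1202; next at pos=2:; next delta becomes 1203; next at idx=7:; next delta becomes 10827; next at pos=0:; next delta becomes 10828; next at pos=1:; next delta becomes 10829; next at pos=2:; next delta becomes 10830; next at idx=8:; next delta becomes 108300; next at pos=0:; next delta becomes 108301; next at pos=1:; next delta becomes 108302; next at pos=2:; next delta becomes 108303; next final value -41
verdict: not equivalent; witness: base=0, step=2


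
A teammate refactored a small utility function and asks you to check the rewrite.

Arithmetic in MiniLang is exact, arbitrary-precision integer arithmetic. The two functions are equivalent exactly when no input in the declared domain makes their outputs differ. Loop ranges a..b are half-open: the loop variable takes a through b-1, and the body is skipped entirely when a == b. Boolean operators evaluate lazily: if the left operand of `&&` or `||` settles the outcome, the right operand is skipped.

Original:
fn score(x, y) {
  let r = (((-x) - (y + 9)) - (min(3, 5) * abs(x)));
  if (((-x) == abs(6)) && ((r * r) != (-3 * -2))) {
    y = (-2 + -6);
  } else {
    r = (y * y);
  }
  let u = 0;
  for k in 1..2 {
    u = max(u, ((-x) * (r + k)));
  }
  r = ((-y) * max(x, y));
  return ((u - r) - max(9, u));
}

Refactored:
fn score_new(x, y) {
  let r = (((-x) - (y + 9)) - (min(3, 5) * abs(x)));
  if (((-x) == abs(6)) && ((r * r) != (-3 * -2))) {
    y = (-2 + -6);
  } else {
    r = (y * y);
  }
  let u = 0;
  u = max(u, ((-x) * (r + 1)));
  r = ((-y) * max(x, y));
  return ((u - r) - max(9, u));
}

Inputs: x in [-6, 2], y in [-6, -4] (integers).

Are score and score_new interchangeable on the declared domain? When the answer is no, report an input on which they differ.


Behavior is preserved: although loop structure differs; local variable names differ; constant usage differs; statement counts differ, the outputs never diverge.
Spot check at x=1, y=-5 — score: r=-8, then (((-x) == abs(6)) && ((r * r) != (-3 * -2))) is false, then r=25, then u=0, then (k=1), then u=0, then r=5, then returns -14. score_new: r=-8, then (((-x) == abs(6)) && ((r * r) != (-3 * -2))) is false, then r=25, then u=0, then u=0, then r=5, then returns -14. Both give -14.
An exhaustive pass over the 27 declared inputs shows identical outputs.
verdict: equivalent


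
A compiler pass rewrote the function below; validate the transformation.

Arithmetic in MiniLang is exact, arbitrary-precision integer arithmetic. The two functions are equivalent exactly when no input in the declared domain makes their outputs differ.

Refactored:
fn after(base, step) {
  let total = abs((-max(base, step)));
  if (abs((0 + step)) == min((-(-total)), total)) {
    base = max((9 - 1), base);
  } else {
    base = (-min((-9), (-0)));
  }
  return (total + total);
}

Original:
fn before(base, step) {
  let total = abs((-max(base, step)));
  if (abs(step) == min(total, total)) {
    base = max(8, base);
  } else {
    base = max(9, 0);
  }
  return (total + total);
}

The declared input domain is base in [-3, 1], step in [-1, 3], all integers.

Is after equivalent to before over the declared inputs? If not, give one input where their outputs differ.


The two are interchangeable: min/max/abs usage differs, plus arithmetic usage differs, plus constant usage differs, and every declared input agrees.
Spot check at base=0, step=3 — before: total = 3; (abs(step) == min(total, total)) -> true; base = 8; return 6. after: total = 3; (abs((0 + step)) == min((-(-total)), total)) -> true; base = 8; return 6. Both give 6.
Every one of the 25 inputs gives matching results.
verdict: equivalent


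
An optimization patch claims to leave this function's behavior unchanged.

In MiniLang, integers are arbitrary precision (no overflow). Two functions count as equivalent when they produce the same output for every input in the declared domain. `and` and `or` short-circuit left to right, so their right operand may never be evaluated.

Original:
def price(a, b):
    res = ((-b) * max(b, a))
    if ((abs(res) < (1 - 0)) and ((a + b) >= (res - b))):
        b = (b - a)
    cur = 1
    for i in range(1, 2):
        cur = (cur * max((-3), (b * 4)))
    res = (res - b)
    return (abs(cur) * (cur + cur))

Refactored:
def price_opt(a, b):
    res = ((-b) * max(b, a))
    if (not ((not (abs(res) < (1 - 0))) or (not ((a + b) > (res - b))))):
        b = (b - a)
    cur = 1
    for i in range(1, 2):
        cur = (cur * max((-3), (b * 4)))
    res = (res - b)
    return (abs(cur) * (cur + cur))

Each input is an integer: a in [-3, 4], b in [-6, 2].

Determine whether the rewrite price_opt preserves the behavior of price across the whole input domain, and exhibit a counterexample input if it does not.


Equivalent. The suspicious edit (`((a + b) >= (res - b))` became `((a + b) > (res - b))`) never changes the result for any input inside the declared domain.
Every one of the 72 inputs gives matching results.
As a probe, take a=0, b=-2: price runs res=0, then ((abs(res) < (1 - 0)) and ((a + b) >= (res - b))) is false, then cur=1, then (i=1), then cur=-3, then res=2, then returns -18; price_opt runs res=0, then (not ((not (abs(res) < (1 - 0))) or (not ((a + b) > (res - b))))) is false, then cur=1, then (i=1), then cur=-3, then res=2, then returns -18; both end at -18.
verdict: equivalent


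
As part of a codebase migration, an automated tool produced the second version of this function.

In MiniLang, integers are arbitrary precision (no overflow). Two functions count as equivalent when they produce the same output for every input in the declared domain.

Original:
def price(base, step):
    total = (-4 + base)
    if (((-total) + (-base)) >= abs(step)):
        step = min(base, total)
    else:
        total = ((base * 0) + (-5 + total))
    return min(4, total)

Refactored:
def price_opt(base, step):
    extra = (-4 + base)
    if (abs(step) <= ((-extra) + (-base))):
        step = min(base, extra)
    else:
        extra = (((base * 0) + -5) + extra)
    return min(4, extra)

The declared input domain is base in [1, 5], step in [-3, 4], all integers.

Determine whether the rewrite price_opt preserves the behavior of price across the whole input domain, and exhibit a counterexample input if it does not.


The two are interchangeable: comparison usage differs; also local variable names differ, and every declared input agrees.
Spot check at base=5, step=-3 — price: total := 1 | (((-total) + (-base)) >= abs(step)): false | total := -4 | result -4. price_opt: extra := 1 | (abs(step) <= ((-extra) + (-base))): false | extra := -4 | result -4. Both give -4.
An exhaustive pass over the 40 declared inputs shows identical outputs.
verdict: equivalent


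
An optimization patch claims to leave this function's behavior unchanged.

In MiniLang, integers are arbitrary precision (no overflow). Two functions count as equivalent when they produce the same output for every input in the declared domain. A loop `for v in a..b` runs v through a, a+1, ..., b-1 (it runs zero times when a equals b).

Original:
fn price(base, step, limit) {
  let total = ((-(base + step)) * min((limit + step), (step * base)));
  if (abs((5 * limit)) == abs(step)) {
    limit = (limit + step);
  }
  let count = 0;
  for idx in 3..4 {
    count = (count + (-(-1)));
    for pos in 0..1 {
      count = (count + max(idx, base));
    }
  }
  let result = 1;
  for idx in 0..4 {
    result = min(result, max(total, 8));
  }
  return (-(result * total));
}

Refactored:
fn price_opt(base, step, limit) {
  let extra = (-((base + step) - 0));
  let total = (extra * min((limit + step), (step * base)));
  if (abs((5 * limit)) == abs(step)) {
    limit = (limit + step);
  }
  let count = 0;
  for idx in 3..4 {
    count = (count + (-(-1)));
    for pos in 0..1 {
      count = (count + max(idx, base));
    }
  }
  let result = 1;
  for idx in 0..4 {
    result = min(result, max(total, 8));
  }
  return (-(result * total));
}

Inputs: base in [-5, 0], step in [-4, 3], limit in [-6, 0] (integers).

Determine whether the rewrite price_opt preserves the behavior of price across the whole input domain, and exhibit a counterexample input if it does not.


Behavior is preserved: although constant usage differs, plus statement counts differ, plus arithmetic usage differs, plus local variable names differ, the outputs never diverge.
Tracing base=-4, step=3, limit=-4: price: total = -12; (abs((5 * limit)) == abs(step)) -> false; count = 0; [idx=3]; count = 1; [pos=0]; count = 4; result = 1; [idx=0]; result = 1; [idx=1]; result = 1; [idx=2]; result = 1; [idx=3]; result = 1; return 12 | price_opt: extra = 1; total = -12; (abs((5 * limit)) == abs(step)) -> false; count = 0; [idx=3]; count = 1; [pos=0]; count = 4; result = 1; [idx=0]; result = 1; [idx=1]; result = 1; [idx=2]; result = 1; [idx=3]; result = 1; return 12 — matching result 12.
Sweeping the whole domain (336 inputs) finds no disagreement.
verdict: equivalent


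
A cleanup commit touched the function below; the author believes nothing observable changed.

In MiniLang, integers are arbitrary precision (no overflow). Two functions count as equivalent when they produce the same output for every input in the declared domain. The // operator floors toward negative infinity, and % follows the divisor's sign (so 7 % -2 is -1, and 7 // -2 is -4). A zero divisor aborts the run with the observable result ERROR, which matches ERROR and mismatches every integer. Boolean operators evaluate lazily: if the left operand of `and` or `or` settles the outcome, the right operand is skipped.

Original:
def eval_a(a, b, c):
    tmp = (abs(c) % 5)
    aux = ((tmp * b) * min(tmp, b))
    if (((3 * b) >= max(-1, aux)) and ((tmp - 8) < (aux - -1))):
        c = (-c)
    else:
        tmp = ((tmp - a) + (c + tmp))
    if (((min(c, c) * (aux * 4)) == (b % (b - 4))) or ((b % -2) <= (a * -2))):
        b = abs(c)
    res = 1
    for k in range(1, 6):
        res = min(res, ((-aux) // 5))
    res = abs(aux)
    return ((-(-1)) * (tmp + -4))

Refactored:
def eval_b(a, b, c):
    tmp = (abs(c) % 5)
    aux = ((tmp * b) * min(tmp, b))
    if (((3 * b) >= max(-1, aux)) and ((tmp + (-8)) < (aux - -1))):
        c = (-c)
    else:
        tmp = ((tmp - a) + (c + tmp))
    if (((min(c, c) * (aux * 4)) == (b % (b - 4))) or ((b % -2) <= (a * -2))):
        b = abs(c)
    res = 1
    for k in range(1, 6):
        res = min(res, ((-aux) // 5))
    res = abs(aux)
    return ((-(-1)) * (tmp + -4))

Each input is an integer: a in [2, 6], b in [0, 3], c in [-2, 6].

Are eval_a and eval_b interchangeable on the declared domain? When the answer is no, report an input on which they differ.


Differences: arithmetic usage differs — yet all 180 inputs agree.
verdict: equivalent


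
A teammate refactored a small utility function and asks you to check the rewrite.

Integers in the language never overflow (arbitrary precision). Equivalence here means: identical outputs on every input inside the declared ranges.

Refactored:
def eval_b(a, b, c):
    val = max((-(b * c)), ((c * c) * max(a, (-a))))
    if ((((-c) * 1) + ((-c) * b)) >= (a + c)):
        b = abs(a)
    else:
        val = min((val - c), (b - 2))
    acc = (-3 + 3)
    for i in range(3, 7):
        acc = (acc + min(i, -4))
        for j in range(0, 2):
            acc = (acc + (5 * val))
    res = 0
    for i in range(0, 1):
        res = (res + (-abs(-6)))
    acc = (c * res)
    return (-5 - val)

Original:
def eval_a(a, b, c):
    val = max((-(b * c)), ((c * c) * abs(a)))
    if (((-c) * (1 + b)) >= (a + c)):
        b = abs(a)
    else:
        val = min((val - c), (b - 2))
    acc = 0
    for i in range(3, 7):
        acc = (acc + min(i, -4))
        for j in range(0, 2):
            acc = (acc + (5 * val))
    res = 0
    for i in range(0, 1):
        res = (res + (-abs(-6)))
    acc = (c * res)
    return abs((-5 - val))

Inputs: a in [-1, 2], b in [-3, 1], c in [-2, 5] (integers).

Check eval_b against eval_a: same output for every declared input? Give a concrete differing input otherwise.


The rewrite breaks on a=-1, b=-3, c=-1, where the results are 6 and -6.
eval_a: val := 1 | (((-c) * (1 + b)) >= (a + c)): true | b := 1 | acc := 0 | iter i=3: | acc := -4 | iter j=0: | acc := 1 | iter j=1: | acc := 6 | iter i=4: | acc := 2 | iter j=0: | acc := 7 | iter j=1: | acc := 12 | iter i=5: | acc := 8 | iter j=0: | acc := 13 | iter j=1: | acc := 18 | iter i=6: | acc := 14 | iter j=0: | acc := 19 | iter j=1: | acc := 24 | res := 0 | iter i=0: | res := -6 | acc := 6 | result 6
eval_b: val := 1 | ((((-c) * 1) + ((-c) * b)) >= (a + c)): true | b := 1 | acc := 0 | iter i=3: | acc := -4 | iter j=0: | acc := 1 | iter j=1: | acc := 6 | iter i=4: | acc := 2 | iter j=0: | acc := 7 | iter j=1: | acc := 12 | iter i=5: | acc := 8 | iter j=0: | acc := 13 | iter j=1: | acc := 18 | iter i=6: | acc := 14 | iter j=0: | acc := 19 | iter j=1: | acc := 24 | res := 0 | iter i=0: | res := -6 | acc := 6 | result -6
verdict: not equivalent; witness: a=-1, b=-3, c=-1


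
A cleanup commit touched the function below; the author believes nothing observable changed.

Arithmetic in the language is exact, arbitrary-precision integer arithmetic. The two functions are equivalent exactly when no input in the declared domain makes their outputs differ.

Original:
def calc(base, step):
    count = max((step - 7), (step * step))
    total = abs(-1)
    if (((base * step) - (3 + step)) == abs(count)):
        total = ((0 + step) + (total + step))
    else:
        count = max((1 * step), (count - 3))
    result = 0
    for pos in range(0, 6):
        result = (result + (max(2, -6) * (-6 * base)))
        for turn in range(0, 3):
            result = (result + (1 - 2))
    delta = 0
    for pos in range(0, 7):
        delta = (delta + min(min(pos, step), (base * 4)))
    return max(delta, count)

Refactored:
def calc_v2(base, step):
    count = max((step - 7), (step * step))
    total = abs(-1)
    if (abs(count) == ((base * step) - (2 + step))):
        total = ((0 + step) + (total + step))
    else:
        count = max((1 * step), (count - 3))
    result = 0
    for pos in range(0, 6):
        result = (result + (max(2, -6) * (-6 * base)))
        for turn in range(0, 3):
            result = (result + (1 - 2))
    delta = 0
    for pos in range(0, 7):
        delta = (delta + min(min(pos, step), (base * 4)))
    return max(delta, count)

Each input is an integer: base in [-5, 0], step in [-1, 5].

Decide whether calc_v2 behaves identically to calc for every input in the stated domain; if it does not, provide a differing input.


Try base=-3, step=-1.
calc: count=1, then total=1, then (((base * step) - (3 + step)) == abs(count)) is true, then total=-1, then result=0, then (pos=0), then result=36, then (turn=0), then result=35, then (turn=1), then result=34, then (turn=2), then result=33, then (pos=1), then result=69, then (turn=0), then result=68, then (turn=1), then result=67, then (turn=2), then result=66, then (pos=2), then result=102, then (turn=0), then result=101, then (turn=1), then result=100, then (turn=2), then result=99, then (pos=3), then result=135, then (turn=0), then result=134, then (turn=1), then result=133, then (turn=2), then result=132, then (pos=4), then result=168, then (turn=0), then result=167, then (turn=1), then result=166, then (turn=2), then result=165, then (pos=5), then result=201, then (turn=0), then result=200, then (turn=1), then result=199, then (turn=2), then result=198, then delta=0, then (pos=0), then delta=-12, then (pos=1), then delta=-24, then (pos=2), then delta=-36, then (pos=3), then delta=-48, then (pos=4), then delta=-60, then (pos=5), then delta=-72, then (pos=6), then delta=-84, then returns 1
calc_v2: count=1, then total=1, then (abs(count) == ((base * step) - (2 + step))) is false, then count=-1, then result=0, then (pos=0), then result=36, then (turn=0), then result=35, then (turn=1), then result=34, then (turn=2), then result=33, then (pos=1), then result=69, then (turn=0), then result=68, then (turn=1), then result=67, then (turn=2), then result=66, then (pos=2), then result=102, then (turn=0), then result=101, then (turn=1), then result=100, then (turn=2), then result=99, then (pos=3), then result=135, then (turn=0), then result=134, then (turn=1), then result=133, then (turn=2), then result=132, then (pos=4), then result=168, then (turn=0), then result=167, then (turn=1), then result=166, then (turn=2), then result=165, then (pos=5), then result=201, then (turn=0), then result=200, then (turn=1), then result=199, then (turn=2), then result=198, then delta=0, then (pos=0), then delta=-12, then (pos=1), then delta=-24, then (pos=2), then delta=-36, then (pos=3), then delta=-48, then (pos=4), then delta=-60, then (pos=5), then delta=-72, then (pos=6), then delta=-84, then returns -1
1 and -1 differ, so these are not the same function on this domain.
verdict: not equivalent; witness: base=-3, step=-1


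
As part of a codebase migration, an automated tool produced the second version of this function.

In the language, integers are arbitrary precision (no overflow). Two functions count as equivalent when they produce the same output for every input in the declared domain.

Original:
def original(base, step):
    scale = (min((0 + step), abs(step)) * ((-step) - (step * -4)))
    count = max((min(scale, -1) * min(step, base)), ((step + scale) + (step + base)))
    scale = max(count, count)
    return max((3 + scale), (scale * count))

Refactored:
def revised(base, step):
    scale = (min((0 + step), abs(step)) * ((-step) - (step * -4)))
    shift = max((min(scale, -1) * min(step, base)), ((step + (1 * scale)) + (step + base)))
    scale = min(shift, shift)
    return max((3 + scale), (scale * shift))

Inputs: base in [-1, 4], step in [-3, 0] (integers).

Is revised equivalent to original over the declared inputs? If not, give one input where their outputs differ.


Equivalent. The suspicious-looking change has no observable effect anywhere in the declared ranges.
Across all 24 domain points the two functions coincide.
As a probe, take base=4, step=-2: original runs scale = 12; count = 12; scale = 12; return 144; revised runs scale = 12; shift = 12; scale = 12; return 144; both end at 144.
verdict: equivalent


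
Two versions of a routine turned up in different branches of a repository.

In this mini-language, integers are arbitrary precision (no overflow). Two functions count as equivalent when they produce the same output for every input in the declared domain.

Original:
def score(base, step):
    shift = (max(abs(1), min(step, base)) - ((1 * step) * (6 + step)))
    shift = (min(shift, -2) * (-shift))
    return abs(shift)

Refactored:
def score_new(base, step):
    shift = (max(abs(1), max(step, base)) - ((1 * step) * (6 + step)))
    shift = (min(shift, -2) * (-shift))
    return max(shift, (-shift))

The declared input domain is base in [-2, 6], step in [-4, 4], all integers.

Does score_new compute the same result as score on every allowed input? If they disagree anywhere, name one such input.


There is a counterexample at base=-2, step=2: 225 on one side, 196 on the other.
score: shift becomes -15; next shift becomes -225; next final value 225
score_new: shift becomes -14; next shift becomes -196; next final value 196
verdict: not equivalent; witness: base=-2, step=2


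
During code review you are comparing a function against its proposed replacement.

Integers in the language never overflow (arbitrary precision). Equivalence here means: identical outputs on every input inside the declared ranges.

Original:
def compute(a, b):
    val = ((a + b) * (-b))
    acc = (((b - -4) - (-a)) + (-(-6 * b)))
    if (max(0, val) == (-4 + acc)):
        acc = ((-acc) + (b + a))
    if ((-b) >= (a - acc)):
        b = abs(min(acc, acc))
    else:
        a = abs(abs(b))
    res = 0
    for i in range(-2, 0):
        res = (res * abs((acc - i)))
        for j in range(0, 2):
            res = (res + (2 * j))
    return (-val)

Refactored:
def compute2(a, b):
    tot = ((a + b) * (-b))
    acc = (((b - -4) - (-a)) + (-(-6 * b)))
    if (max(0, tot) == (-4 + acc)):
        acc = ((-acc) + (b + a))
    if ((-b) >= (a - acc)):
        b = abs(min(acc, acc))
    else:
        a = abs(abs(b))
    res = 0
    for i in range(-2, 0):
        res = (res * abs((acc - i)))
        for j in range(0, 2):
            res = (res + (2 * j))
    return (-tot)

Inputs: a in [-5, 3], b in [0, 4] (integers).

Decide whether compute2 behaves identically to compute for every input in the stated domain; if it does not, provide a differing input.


The two versions differ — the changes include local variable names differ.
One worked example (a=2, b=3) — compute: val := -15 | acc := 27 | (max(0, val) == (-4 + acc)): false | ((-b) >= (a - acc)): true | b := 27 | res := 0 | iter i=-2: | res := 0 | iter j=0: | res := 0 | iter j=1: | res := 2 | iter i=-1: | res := 56 | iter j=0: | res := 56 | iter j=1: | res := 58 | result 15; compute2: tot := -15 | acc := 27 | (max(0, tot) == (-4 + acc)): false | ((-b) >= (a - acc)): true | b := 27 | res := 0 | iter i=-2: | res := 0 | iter j=0: | res := 0 | iter j=1: | res := 2 | iter i=-1: | res := 56 | iter j=0: | res := 56 | iter j=1: | res := 58 | result 15; agreement on 15.
Checked all 45 inputs in the declared domain: the outputs agree on every one.
verdict: equivalent


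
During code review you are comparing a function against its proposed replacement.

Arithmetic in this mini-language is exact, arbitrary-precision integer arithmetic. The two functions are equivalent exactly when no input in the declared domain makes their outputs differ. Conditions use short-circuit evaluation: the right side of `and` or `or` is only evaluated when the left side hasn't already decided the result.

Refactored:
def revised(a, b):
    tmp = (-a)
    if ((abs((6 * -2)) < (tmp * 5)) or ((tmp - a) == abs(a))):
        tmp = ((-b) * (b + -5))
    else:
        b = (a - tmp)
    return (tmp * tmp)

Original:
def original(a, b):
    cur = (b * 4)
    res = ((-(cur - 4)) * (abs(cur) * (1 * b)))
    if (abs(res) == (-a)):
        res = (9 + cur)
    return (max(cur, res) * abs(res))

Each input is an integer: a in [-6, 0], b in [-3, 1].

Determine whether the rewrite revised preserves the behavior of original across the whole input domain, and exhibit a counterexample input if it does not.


Consider the input a=-6, b=-3.
original: cur = -12; res = -576; (abs(res) == (-a)) -> false; return -6912
revised: tmp = 6; ((abs((6 * -2)) < (tmp * 5)) or ((tmp - a) == abs(a))) -> true; tmp = -24; return 576
-6912 vs 576 — the two versions disagree here.
verdict: not equivalent; witness: a=-6, b=-3
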